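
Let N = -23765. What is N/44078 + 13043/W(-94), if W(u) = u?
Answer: -144285816/1035833 ≈ -139.29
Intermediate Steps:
N/44078 + 13043/W(-94) = -23765/44078 + 13043/(-94) = -23765*1/44078 + 13043*(-1/94) = -23765/44078 - 13043/94 = -144285816/1035833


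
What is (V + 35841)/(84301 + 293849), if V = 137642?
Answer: 173483/378150 ≈ 0.45877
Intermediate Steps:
(V + 35841)/(84301 + 293849) = (137642 + 35841)/(84301 + 293849) = 173483/378150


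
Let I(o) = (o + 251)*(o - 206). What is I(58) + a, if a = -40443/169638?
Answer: -2585975153/56546 ≈ -45732.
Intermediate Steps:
a = -13481/56546 (a = -40443*1/169638 = -13481/56546 ≈ -0.23841)
I(o) = (-206 + o)*(251 + o) (I(o) = (251 + o)*(-206 + o) = (-206 + o)*(251 + o))
I(58) + a = (-51706 + 58² + 45*58) - 13481/56546 = (-51706 + 3364 + 2610) - 13481/56546 = -45732 - 13481/56546 = -2585975153/56546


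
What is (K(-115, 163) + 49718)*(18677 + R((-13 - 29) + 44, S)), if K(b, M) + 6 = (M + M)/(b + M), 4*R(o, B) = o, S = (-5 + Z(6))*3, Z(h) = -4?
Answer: 44573891105/48 ≈ 9.2862e+8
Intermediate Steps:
S = -27 (S = (-5 - 4)*3 = -9*3 = -27)
R(o, B) = o/4
K(b, M) = -6 + 2*M/(M + b) (K(b, M) = -6 + (M + M)/(b + M) = -6 + (2*M)/(M + b) = -6 + 2*M/(M + b))
(K(-115, 163) + 49718)*(18677 + R((-13 - 29) + 44, S)) = (2*(-3*(-115) - 2*163)/(163 - 115) + 49718)*(18677 + ((-13 - 29) + 44)/4) = (2*(345 - 326)/48 + 49718)*(18677 + (-42 + 44)/4) = (2*(1/48)*19 + 49718)*(18677 + (1/4)*2) = (19/24 + 49718)*(18677 + 1/2) = (1193251/24)*(37355/2) = 44573891105/48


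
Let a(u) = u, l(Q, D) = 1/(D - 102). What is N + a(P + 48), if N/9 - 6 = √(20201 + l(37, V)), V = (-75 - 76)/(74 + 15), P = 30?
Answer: 132 + 18*√430152015315/9229 ≈ 1411.2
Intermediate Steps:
V = -151/89 ≈ -1.6966
l(Q, D) = 1/(-102 + D)
N = 54 + 18*√430152015315/9229 (N = 54 + 9*√(20201 + 1/(-102 - 151/89)) = 54 + 9*√(20201 + 1/(-9229/89)) = 54 + 9*√(20201 - 89/9229) = 54 + 9*√(186434940/9229) = 54 + 9*(2*√430152015315/9229) = 54 + 18*√430152015315/9229 ≈ 1333.2)
N + a(P + 48) = (54 + 18*√430152015315/9229) + (30 + 48) = (54 + 18*√430152015315/9229) + 78 = 132 + 18*√430152015315/9229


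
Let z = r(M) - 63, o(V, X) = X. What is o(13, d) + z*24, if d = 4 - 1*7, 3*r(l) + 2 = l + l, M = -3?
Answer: -1579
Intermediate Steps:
r(l) = -⅔ + 2*l/3 (r(l) = -⅔ + (l + l)/3 = -⅔ + (2*l)/3 = -⅔ + 2*l/3)
d = -3 (d = 4 - 7 = -3)
z = -197/3 (z = (-⅔ + (⅔)*(-3)) - 63 = (-⅔ - 2) - 63 = -8/3 - 63 = -197/3 ≈ -65.667)
o(13, d) + z*24 = -3 - 197/3*24 = -3 - 1576 = -1579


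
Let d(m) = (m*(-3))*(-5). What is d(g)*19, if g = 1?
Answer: 285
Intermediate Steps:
d(m) = 15*m (d(m) = -3*m*(-5) = 15*m)
d(g)*19 = (15*1)*19 = 15*19 = 285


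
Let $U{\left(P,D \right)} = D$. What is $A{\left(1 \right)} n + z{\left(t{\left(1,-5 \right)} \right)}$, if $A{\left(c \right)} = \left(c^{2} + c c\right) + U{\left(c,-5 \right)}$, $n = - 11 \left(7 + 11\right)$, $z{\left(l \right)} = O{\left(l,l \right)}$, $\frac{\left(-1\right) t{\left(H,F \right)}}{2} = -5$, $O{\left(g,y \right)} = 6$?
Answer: $600$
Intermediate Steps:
$t{\left(H,F \right)} = 10$ ($t{\left(H,F \right)} = \left(-2\right) \left(-5\right) = 10$)
$z{\left(l \right)} = 6$
$n = -198$ ($n = \left(-11\right) 18 = -198$)
$A{\left(c \right)} = -5 + 2 c^{2}$ ($A{\left(c \right)} = \left(c^{2} + c c\right) - 5 = \left(c^{2} + c^{2}\right) - 5 = 2 c^{2} - 5 = -5 + 2 c^{2}$)
$A{\left(1 \right)} n + z{\left(t{\left(1,-5 \right)} \right)} = \left(-5 + 2 \cdot 1^{2}\right) \left(-198\right) + 6 = \left(-5 + 2 \cdot 1\right) \left(-198\right) + 6 = \left(-5 + 2\right) \left(-198\right) + 6 = \left(-3\right) \left(-198\right) + 6 = 594 + 6 = 600$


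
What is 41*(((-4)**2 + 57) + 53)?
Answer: 5166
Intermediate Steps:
41*(((-4)**2 + 57) + 53) = 41*((16 + 57) + 53) = 41*(73 + 53) = 41*126 = 5166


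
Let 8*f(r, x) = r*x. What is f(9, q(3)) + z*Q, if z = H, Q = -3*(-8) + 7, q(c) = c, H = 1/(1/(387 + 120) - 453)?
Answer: 3037677/918680 ≈ 3.3066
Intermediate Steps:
H = -507/229670 (H = 1/(1/507 - 453) = 1/(-229670/507) = -507/229670 ≈ -0.0022075)
f(r, x) = r*x/8 (f(r, x) = (r*x)/8 = r*x/8)
Q = 31 (Q = 24 + 7 = 31)
z = -507/229670 ≈ -0.0022075
f(9, q(3)) + z*Q = (1/8)*9*3 - 507/229670*31 = 27/8 - 15717/229670 = 3037677/918680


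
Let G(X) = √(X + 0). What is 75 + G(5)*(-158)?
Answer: 75 - 158*√5 ≈ -278.30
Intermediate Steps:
G(X) = √X
75 + G(5)*(-158) = 75 + √5*(-158) = 75 - 158*√5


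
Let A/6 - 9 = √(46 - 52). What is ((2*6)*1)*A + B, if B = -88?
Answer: 560 + 72*I*√6 ≈ 560.0 + 176.36*I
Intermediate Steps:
A = 54 + 6*I*√6 (A = 54 + 6*√(46 - 52) = 54 + 6*√(-6) = 54 + 6*(I*√6) = 54 + 6*I*√6 ≈ 54.0 + 14.697*I)
((2*6)*1)*A + B = ((2*6)*1)*(54 + 6*I*√6) - 88 = (12*1)*(54 + 6*I*√6) - 88 = 12*(54 + 6*I*√6) - 88 = (648 + 72*I*√6) - 88 = 560 + 72*I*√6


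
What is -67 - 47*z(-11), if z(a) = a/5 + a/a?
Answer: -53/5 ≈ -10.600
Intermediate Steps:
z(a) = 1 + a/5 (z(a) = a*(⅕) + 1 = a/5 + 1 = 1 + a/5)
-67 - 47*z(-11) = -67 - 47*(1 + (⅕)*(-11)) = -67 - 47*(1 - 11/5) = -67 - 47*(-6/5) = -67 + 282/5 = -53/5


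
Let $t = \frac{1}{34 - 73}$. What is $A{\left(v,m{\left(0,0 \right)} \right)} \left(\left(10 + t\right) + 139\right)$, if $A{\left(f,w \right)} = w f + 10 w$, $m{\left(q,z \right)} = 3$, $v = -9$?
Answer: $\frac{5810}{13} \approx 446.92$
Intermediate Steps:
$t = - \frac{1}{39}$ ($t = \frac{1}{-39} = - \frac{1}{39} \approx -0.025641$)
$A{\left(f,w \right)} = 10 w + f w$ ($A{\left(f,w \right)} = f w + 10 w = 10 w + f w$)
$A{\left(v,m{\left(0,0 \right)} \right)} \left(\left(10 + t\right) + 139\right) = 3 \left(10 - 9\right) \left(\left(10 - \frac{1}{39}\right) + 139\right) = 3 \cdot 1 \left(\frac{389}{39} + 139\right) = 3 \cdot \frac{5810}{39} = \frac{5810}{13}$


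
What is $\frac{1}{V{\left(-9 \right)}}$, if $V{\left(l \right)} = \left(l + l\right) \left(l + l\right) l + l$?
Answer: $- \frac{1}{2925} \approx -0.00034188$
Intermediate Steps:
$V{\left(l \right)} = l + 4 l^{3}$ ($V{\left(l \right)} = 2 l 2 l l + l = 4 l^{2} l + l = 4 l^{3} + l = l + 4 l^{3}$)
$\frac{1}{V{\left(-9 \right)}} = \frac{1}{-9 + 4 \left(-9\right)^{3}} = \frac{1}{-9 + 4 \left(-729\right)} = \frac{1}{-9 - 2916} = \frac{1}{-2925} = - \frac{1}{2925}$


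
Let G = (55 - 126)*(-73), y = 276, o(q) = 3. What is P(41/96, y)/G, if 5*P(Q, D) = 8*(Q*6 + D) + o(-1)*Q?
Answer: 71353/829280 ≈ 0.086042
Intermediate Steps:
G = 5183 (G = -71*(-73) = 5183)
P(Q, D) = 8*D/5 + 51*Q/5 (P(Q, D) = (8*(Q*6 + D) + 3*Q)/5 = (8*(6*Q + D) + 3*Q)/5 = (8*(D + 6*Q) + 3*Q)/5 = ((8*D + 48*Q) + 3*Q)/5 = (8*D + 51*Q)/5 = 8*D/5 + 51*Q/5)
P(41/96, y)/G = ((8/5)*276 + 51*(41/96)/5)/5183 = (2208/5 + 51*(41*(1/96))/5)*(1/5183) = (2208/5 + (51/5)*(41/96))*(1/5183) = (2208/5 + 697/160)*(1/5183) = (71353/160)*(1/5183) = 71353/829280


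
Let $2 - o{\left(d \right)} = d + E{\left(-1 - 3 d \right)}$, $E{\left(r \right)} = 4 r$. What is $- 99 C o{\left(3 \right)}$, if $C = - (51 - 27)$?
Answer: $92664$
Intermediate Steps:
$o{\left(d \right)} = 6 + 11 d$ ($o{\left(d \right)} = 2 - \left(d + 4 \left(-1 - 3 d\right)\right) = 2 - \left(d - \left(4 + 12 d\right)\right) = 2 - \left(-4 - 11 d\right) = 2 + \left(4 + 11 d\right) = 6 + 11 d$)
$C = -24$ ($C = \left(-1\right) 24 = -24$)
$- 99 C o{\left(3 \right)} = \left(-99\right) \left(-24\right) \left(6 + 11 \cdot 3\right) = 2376 \left(6 + 33\right) = 2376 \cdot 39 = 92664$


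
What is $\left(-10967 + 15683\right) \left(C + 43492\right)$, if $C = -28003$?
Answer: $73046124$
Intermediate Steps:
$\left(-10967 + 15683\right) \left(C + 43492\right) = \left(-10967 + 15683\right) \left(-28003 + 43492\right) = 4716 \cdot 15489 = 73046124$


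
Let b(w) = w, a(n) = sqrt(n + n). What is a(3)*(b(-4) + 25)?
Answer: 21*sqrt(6) ≈ 51.439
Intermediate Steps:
a(n) = sqrt(2)*sqrt(n) (a(n) = sqrt(2*n) = sqrt(2)*sqrt(n))
a(3)*(b(-4) + 25) = (sqrt(2)*sqrt(3))*(-4 + 25) = sqrt(6)*21 = 21*sqrt(6)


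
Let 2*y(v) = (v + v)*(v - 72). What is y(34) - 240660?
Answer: -241952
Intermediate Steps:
y(v) = v*(-72 + v) (y(v) = ((v + v)*(v - 72))/2 = ((2*v)*(-72 + v))/2 = (2*v*(-72 + v))/2 = v*(-72 + v))
y(34) - 240660 = 34*(-72 + 34) - 240660 = 34*(-38) - 240660 = -1292 - 240660 = -241952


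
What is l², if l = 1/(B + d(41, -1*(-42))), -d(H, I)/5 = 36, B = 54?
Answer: 1/15876 ≈ 6.2988e-5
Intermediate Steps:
d(H, I) = -180 (d(H, I) = -5*36 = -180)
l = -1/126 (l = 1/(54 - 180) = 1/(-126) = -1/126 ≈ -0.0079365)
l² = (-1/126)² = 1/15876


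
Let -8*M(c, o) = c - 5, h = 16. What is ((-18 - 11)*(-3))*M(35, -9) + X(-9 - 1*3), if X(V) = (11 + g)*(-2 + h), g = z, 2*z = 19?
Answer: -157/4 ≈ -39.250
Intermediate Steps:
z = 19/2 (z = (1/2)*19 = 19/2 ≈ 9.5000)
g = 19/2 ≈ 9.5000
M(c, o) = 5/8 - c/8 (M(c, o) = -(c - 5)/8 = -(-5 + c)/8 = 5/8 - c/8)
X(V) = 287 (X(V) = (11 + 19/2)*(-2 + 16) = (41/2)*14 = 287)
((-18 - 11)*(-3))*M(35, -9) + X(-9 - 1*3) = ((-18 - 11)*(-3))*(5/8 - 1/8*35) + 287 = (-29*(-3))*(5/8 - 35/8) + 287 = 87*(-15/4) + 287 = -1305/4 + 287 = -157/4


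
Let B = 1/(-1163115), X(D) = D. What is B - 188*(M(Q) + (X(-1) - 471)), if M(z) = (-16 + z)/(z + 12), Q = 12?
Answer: 103246616909/1163115 ≈ 88767.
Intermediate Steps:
M(z) = (-16 + z)/(12 + z)
B = -1/1163115 ≈ -8.5976e-7
B - 188*(M(Q) + (X(-1) - 471)) = -1/1163115 - 188*((-16 + 12)/(12 + 12) + (-1 - 471)) = -1/1163115 - 188*(-4/24 - 472) = -1/1163115 - 188*((1/24)*(-4) - 472) = -1/1163115 - 188*(-⅙ - 472) = -1/1163115 - 188*(-2833/6) = -1/1163115 + 266302/3 = 103246616909/1163115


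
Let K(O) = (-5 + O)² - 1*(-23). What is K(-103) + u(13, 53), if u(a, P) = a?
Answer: 11700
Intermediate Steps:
K(O) = 23 + (-5 + O)² (K(O) = (-5 + O)² + 23 = 23 + (-5 + O)²)
K(-103) + u(13, 53) = (23 + (-5 - 103)²) + 13 = (23 + (-108)²) + 13 = (23 + 11664) + 13 = 11687 + 13 = 11700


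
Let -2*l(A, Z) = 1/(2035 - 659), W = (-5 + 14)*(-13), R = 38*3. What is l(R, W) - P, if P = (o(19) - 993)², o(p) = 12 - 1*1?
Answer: -2653819649/2752 ≈ -9.6432e+5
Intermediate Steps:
R = 114
W = -117 (W = 9*(-13) = -117)
o(p) = 11 (o(p) = 12 - 1 = 11)
l(A, Z) = -1/2752 (l(A, Z) = -1/(2*(2035 - 659)) = -½/1376 = -½*1/1376 = -1/2752)
P = 964324 (P = (11 - 993)² = (-982)² = 964324)
l(R, W) - P = -1/2752 - 1*964324 = -1/2752 - 964324 = -2653819649/2752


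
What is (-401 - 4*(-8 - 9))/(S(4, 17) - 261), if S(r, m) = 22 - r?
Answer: 37/27 ≈ 1.3704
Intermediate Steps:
(-401 - 4*(-8 - 9))/(S(4, 17) - 261) = (-401 - 4*(-8 - 9))/((22 - 1*4) - 261) = (-401 - 4*(-17))/((22 - 4) - 261) = (-401 + 68)/(18 - 261) = -333/(-243) = -333*(-1/243) = 37/27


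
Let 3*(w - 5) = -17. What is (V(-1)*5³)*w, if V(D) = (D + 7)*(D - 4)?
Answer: 2500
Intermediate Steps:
w = -⅔ (w = 5 + (⅓)*(-17) = 5 - 17/3 = -⅔ ≈ -0.66667)
V(D) = (-4 + D)*(7 + D) (V(D) = (7 + D)*(-4 + D) = (-4 + D)*(7 + D))
(V(-1)*5³)*w = ((-28 + (-1)² + 3*(-1))*5³)*(-⅔) = ((-28 + 1 - 3)*125)*(-⅔) = -30*125*(-⅔) = -3750*(-⅔) = 2500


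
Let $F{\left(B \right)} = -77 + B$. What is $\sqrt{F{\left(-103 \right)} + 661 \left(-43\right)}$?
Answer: $i \sqrt{28603} \approx 169.12 i$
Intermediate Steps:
$\sqrt{F{\left(-103 \right)} + 661 \left(-43\right)} = \sqrt{\left(-77 - 103\right) + 661 \left(-43\right)} = \sqrt{-180 - 28423} = \sqrt{-28603} = i \sqrt{28603}$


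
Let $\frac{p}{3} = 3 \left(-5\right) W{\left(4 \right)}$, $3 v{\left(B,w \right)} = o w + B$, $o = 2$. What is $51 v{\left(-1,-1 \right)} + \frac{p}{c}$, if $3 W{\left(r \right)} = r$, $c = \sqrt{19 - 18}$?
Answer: $-111$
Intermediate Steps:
$v{\left(B,w \right)} = \frac{B}{3} + \frac{2 w}{3}$ ($v{\left(B,w \right)} = \frac{2 w + B}{3} = \frac{B + 2 w}{3} = \frac{B}{3} + \frac{2 w}{3}$)
$c = 1$ ($c = \sqrt{1} = 1$)
$W{\left(r \right)} = \frac{r}{3}$
$p = -60$ ($p = 3 \cdot 3 \left(-5\right) \frac{1}{3} \cdot 4 = 3 \left(\left(-15\right) \frac{4}{3}\right) = 3 \left(-20\right) = -60$)
$51 v{\left(-1,-1 \right)} + \frac{p}{c} = 51 \left(\frac{1}{3} \left(-1\right) + \frac{2}{3} \left(-1\right)\right) - \frac{60}{1} = 51 \left(- \frac{1}{3} - \frac{2}{3}\right) - 60 = 51 \left(-1\right) - 60 = -51 - 60 = -111$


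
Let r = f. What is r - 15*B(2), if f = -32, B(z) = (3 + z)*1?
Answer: -107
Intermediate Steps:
B(z) = 3 + z
r = -32
r - 15*B(2) = -32 - 15*(3 + 2) = -32 - 15*5 = -32 - 75 = -107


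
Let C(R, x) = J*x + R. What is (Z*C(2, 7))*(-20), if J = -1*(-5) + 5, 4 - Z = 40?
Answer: 51840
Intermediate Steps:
Z = -36 (Z = 4 - 1*40 = 4 - 40 = -36)
J = 10 (J = 5 + 5 = 10)
C(R, x) = R + 10*x (C(R, x) = 10*x + R = R + 10*x)
(Z*C(2, 7))*(-20) = -36*(2 + 10*7)*(-20) = -36*(2 + 70)*(-20) = -36*72*(-20) = -2592*(-20) = 51840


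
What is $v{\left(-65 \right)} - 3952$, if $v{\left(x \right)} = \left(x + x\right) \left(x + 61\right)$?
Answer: $-3432$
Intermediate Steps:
$v{\left(x \right)} = 2 x \left(61 + x\right)$
$v{\left(-65 \right)} - 3952 = 2 \left(-65\right) \left(61 - 65\right) - 3952 = 2 \left(-65\right) \left(-4\right) - 3952 = 520 - 3952 = -3432$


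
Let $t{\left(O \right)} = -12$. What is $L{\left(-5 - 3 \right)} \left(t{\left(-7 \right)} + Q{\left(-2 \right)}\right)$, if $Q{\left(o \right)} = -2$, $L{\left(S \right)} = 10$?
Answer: $-140$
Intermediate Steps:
$L{\left(-5 - 3 \right)} \left(t{\left(-7 \right)} + Q{\left(-2 \right)}\right) = 10 \left(-12 - 2\right) = 10 \left(-14\right) = -140$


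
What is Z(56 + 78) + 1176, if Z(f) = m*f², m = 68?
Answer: 1222184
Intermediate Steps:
Z(f) = 68*f²
Z(56 + 78) + 1176 = 68*(56 + 78)² + 1176 = 68*134² + 1176 = 68*17956 + 1176 = 1221008 + 1176 = 1222184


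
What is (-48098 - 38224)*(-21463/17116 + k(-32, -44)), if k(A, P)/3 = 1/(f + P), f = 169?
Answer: 113579336847/1069750 ≈ 1.0617e+5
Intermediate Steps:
k(A, P) = 3/(169 + P)
(-48098 - 38224)*(-21463/17116 + k(-32, -44)) = (-48098 - 38224)*(-21463/17116 + 3/(169 - 44)) = -86322*(-21463*1/17116 + 3/125) = -86322*(-21463/17116 + 3*(1/125)) = -86322*(-21463/17116 + 3/125) = -86322*(-2631527/2139500) = 113579336847/1069750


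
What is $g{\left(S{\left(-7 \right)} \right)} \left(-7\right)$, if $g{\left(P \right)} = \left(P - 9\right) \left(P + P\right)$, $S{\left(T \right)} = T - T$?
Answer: $0$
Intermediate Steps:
$S{\left(T \right)} = 0$
$g{\left(P \right)} = 2 P \left(-9 + P\right)$ ($g{\left(P \right)} = \left(-9 + P\right) 2 P = 2 P \left(-9 + P\right)$)
$g{\left(S{\left(-7 \right)} \right)} \left(-7\right) = 2 \cdot 0 \left(-9 + 0\right) \left(-7\right) = 2 \cdot 0 \left(-9\right) \left(-7\right) = 0 \left(-7\right) = 0$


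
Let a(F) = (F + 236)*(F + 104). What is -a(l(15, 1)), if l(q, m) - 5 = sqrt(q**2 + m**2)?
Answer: -26495 - 350*sqrt(226) ≈ -31757.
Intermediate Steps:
l(q, m) = 5 + sqrt(m**2 + q**2) (l(q, m) = 5 + sqrt(q**2 + m**2) = 5 + sqrt(m**2 + q**2))
a(F) = (104 + F)*(236 + F) (a(F) = (236 + F)*(104 + F) = (104 + F)*(236 + F))
-a(l(15, 1)) = -(24544 + (5 + sqrt(1**2 + 15**2))**2 + 340*(5 + sqrt(1**2 + 15**2))) = -(24544 + (5 + sqrt(1 + 225))**2 + 340*(5 + sqrt(1 + 225))) = -(24544 + (5 + sqrt(226))**2 + 340*(5 + sqrt(226))) = -(24544 + (5 + sqrt(226))**2 + (1700 + 340*sqrt(226))) = -(26244 + (5 + sqrt(226))**2 + 340*sqrt(226)) = -26244 - (5 + sqrt(226))**2 - 340*sqrt(226)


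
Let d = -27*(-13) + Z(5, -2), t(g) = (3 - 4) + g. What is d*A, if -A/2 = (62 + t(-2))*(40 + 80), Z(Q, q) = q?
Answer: -4941840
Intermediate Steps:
t(g) = -1 + g
d = 349 (d = -27*(-13) - 2 = 351 - 2 = 349)
A = -14160 (A = -2*(62 + (-1 - 2))*(40 + 80) = -2*(62 - 3)*120 = -118*120 = -2*7080 = -14160)
d*A = 349*(-14160) = -4941840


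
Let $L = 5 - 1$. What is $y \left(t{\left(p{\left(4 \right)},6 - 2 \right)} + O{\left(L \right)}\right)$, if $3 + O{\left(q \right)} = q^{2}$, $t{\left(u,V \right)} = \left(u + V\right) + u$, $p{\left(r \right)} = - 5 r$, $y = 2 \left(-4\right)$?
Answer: $184$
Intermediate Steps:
$y = -8$
$L = 4$ ($L = 5 - 1 = 4$)
$t{\left(u,V \right)} = V + 2 u$ ($t{\left(u,V \right)} = \left(V + u\right) + u = V + 2 u$)
$O{\left(q \right)} = -3 + q^{2}$
$y \left(t{\left(p{\left(4 \right)},6 - 2 \right)} + O{\left(L \right)}\right) = - 8 \left(\left(\left(6 - 2\right) + 2 \left(\left(-5\right) 4\right)\right) - \left(3 - 4^{2}\right)\right) = - 8 \left(\left(4 + 2 \left(-20\right)\right) + \left(-3 + 16\right)\right) = - 8 \left(\left(4 - 40\right) + 13\right) = - 8 \left(-36 + 13\right) = \left(-8\right) \left(-23\right) = 184$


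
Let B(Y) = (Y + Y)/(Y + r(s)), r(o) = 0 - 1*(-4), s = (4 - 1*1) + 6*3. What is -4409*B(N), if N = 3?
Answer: -26454/7 ≈ -3779.1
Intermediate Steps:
s = 21 (s = (4 - 1) + 18 = 3 + 18 = 21)
r(o) = 4 (r(o) = 0 + 4 = 4)
B(Y) = 2*Y/(4 + Y) (B(Y) = (Y + Y)/(Y + 4) = (2*Y)/(4 + Y) = 2*Y/(4 + Y))
-4409*B(N) = -8818*3/(4 + 3) = -8818*3/7 = -4409*6/7 = -26454/7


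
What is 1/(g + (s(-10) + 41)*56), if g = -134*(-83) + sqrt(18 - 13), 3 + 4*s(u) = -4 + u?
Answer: 2636/34742479 - sqrt(5)/173712395 ≈ 7.5860e-5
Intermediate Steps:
s(u) = -7/4 + u/4 (s(u) = -3/4 + (-4 + u)/4 = -3/4 + (-1 + u/4) = -7/4 + u/4)
g = 11122 + sqrt(5) ≈ 11124.
1/(g + (s(-10) + 41)*56) = 1/((11122 + sqrt(5)) + ((-7/4 + (1/4)*(-10)) + 41)*56) = 1/((11122 + sqrt(5)) + ((-7/4 - 5/2) + 41)*56) = 1/((11122 + sqrt(5)) + (-17/4 + 41)*56) = 1/((11122 + sqrt(5)) + (147/4)*56) = 1/((11122 + sqrt(5)) + 2058) = 1/(13180 + sqrt(5))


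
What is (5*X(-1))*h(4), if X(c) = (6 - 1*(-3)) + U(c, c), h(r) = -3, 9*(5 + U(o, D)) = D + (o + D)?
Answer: -55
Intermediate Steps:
U(o, D) = -5 + o/9 + 2*D/9 (U(o, D) = -5 + (D + (o + D))/9 = -5 + (D + (D + o))/9 = -5 + (o + 2*D)/9 = -5 + (o/9 + 2*D/9) = -5 + o/9 + 2*D/9)
X(c) = 4 + c/3 (X(c) = (6 - 1*(-3)) + (-5 + c/9 + 2*c/9) = (6 + 3) + (-5 + c/3) = 9 + (-5 + c/3) = 4 + c/3)
(5*X(-1))*h(4) = (5*(4 + (⅓)*(-1)))*(-3) = (5*(4 - ⅓))*(-3) = (5*(11/3))*(-3) = (55/3)*(-3) = -55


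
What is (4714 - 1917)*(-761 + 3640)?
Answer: 8052563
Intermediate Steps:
(4714 - 1917)*(-761 + 3640) = 2797*2879 = 8052563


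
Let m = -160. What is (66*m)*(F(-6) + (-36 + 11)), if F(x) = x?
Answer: 327360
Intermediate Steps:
(66*m)*(F(-6) + (-36 + 11)) = (66*(-160))*(-6 + (-36 + 11)) = -10560*(-6 - 25) = -10560*(-31) = 327360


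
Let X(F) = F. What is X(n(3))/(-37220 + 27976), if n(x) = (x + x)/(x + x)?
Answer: -1/9244 ≈ -0.00010818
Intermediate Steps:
n(x) = 1 (n(x) = (2*x)/((2*x)) = (2*x)*(1/(2*x)) = 1)
X(n(3))/(-37220 + 27976) = 1/(-37220 + 27976) = 1/(-9244) = -1/9244*1 = -1/9244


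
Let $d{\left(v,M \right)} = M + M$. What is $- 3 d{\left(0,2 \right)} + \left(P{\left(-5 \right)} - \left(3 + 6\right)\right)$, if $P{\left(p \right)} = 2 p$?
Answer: $-31$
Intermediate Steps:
$d{\left(v,M \right)} = 2 M$
$- 3 d{\left(0,2 \right)} + \left(P{\left(-5 \right)} - \left(3 + 6\right)\right) = - 3 \cdot 2 \cdot 2 + \left(2 \left(-5\right) - \left(3 + 6\right)\right) = \left(-3\right) 4 - 19 = -12 - 19 = -31$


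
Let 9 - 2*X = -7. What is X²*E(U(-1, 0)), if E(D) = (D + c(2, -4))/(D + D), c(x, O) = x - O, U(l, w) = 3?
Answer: 96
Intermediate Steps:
X = 8 (X = 9/2 - ½*(-7) = 9/2 + 7/2 = 8)
E(D) = (6 + D)/(2*D) (E(D) = (D + (2 - 1*(-4)))/(D + D) = (D + (2 + 4))/((2*D)) = (D + 6)*(1/(2*D)) = (6 + D)*(1/(2*D)) = (6 + D)/(2*D))
X²*E(U(-1, 0)) = 8²*((½)*(6 + 3)/3) = 64*((½)*(⅓)*9) = 64*(3/2) = 96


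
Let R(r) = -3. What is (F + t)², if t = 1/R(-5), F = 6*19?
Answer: 116281/9 ≈ 12920.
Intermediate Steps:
F = 114
t = -⅓ (t = 1/(-3) = -⅓ ≈ -0.33333)
(F + t)² = (114 - ⅓)² = (341/3)² = 116281/9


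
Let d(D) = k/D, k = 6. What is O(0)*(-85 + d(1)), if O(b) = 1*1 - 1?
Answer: 0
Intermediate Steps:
O(b) = 0 (O(b) = 1 - 1 = 0)
d(D) = 6/D
O(0)*(-85 + d(1)) = 0*(-85 + 6/1) = 0*(-85 + 6*1) = 0*(-85 + 6) = 0*(-79) = 0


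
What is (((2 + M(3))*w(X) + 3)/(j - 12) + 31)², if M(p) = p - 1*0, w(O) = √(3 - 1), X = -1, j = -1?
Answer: 160050/169 - 4000*√2/169 ≈ 913.57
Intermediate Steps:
w(O) = √2
M(p) = p (M(p) = p + 0 = p)
(((2 + M(3))*w(X) + 3)/(j - 12) + 31)² = (((2 + 3)*√2 + 3)/(-1 - 12) + 31)² = ((5*√2 + 3)/(-13) + 31)² = ((3 + 5*√2)*(-1/13) + 31)² = ((-3/13 - 5*√2/13) + 31)² = (400/13 - 5*√2/13)²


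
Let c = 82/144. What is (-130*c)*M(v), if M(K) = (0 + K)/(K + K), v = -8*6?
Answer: -2665/72 ≈ -37.014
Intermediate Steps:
v = -48
M(K) = 1/2 (M(K) = K/((2*K)) = K*(1/(2*K)) = 1/2)
c = 41/72 (c = 82*(1/144) = 41/72 ≈ 0.56944)
(-130*c)*M(v) = -130*41/72*(1/2) = -2665/36*1/2 = -2665/72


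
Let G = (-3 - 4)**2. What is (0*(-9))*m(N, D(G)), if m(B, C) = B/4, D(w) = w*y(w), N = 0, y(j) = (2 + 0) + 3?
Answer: 0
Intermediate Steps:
y(j) = 5 (y(j) = 2 + 3 = 5)
G = 49 (G = (-7)**2 = 49)
D(w) = 5*w (D(w) = w*5 = 5*w)
m(B, C) = B/4 (m(B, C) = B*(1/4) = B/4)
(0*(-9))*m(N, D(G)) = (0*(-9))*((1/4)*0) = 0*0 = 0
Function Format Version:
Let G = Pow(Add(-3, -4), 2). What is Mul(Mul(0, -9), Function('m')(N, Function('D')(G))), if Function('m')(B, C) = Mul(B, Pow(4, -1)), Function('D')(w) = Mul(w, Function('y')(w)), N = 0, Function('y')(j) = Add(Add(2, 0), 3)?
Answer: 0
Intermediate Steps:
Function('y')(j) = 5 (Function('y')(j) = Add(2, 3) = 5)
G = 49 (G = Pow(-7, 2) = 49)
Function('D')(w) = Mul(5, w) (Function('D')(w) = Mul(w, 5) = Mul(5, w))
Function('m')(B, C) = Mul(Rational(1, 4), B) (Function('m')(B, C) = Mul(B, Rational(1, 4)) = Mul(Rational(1, 4), B))
Mul(Mul(0, -9), Function('m')(N, Function('D')(G))) = Mul(Mul(0, -9), Mul(Rational(1, 4), 0)) = Mul(0, 0) = 0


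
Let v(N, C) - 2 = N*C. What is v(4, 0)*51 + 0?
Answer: 102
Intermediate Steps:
v(N, C) = 2 + C*N (v(N, C) = 2 + N*C = 2 + C*N)
v(4, 0)*51 + 0 = (2 + 0*4)*51 + 0 = (2 + 0)*51 + 0 = 2*51 + 0 = 102 + 0 = 102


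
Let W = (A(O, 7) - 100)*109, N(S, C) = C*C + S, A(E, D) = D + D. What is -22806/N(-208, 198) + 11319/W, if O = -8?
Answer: -81897396/45693563 ≈ -1.7923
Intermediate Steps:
A(E, D) = 2*D
N(S, C) = S + C**2 (N(S, C) = C**2 + S = S + C**2)
W = -9374 (W = (2*7 - 100)*109 = (14 - 100)*109 = -86*109 = -9374)
-22806/N(-208, 198) + 11319/W = -22806/(-208 + 198**2) + 11319/(-9374) = -22806/(-208 + 39204) + 11319*(-1/9374) = -22806/38996 - 11319/9374 = -22806*1/38996 - 11319/9374 = -11403/19498 - 11319/9374 = -81897396/45693563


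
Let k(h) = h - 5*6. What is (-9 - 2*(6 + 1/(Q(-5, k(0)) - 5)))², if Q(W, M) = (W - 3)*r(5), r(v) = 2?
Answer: 192721/441 ≈ 437.01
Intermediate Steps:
k(h) = -30 + h (k(h) = h - 30 = -30 + h)
Q(W, M) = -6 + 2*W (Q(W, M) = (W - 3)*2 = (-3 + W)*2 = -6 + 2*W)
(-9 - 2*(6 + 1/(Q(-5, k(0)) - 5)))² = (-9 - 2*(6 + 1/((-6 + 2*(-5)) - 5)))² = (-9 - 2*(6 + 1/((-6 - 10) - 5)))² = (-9 - 2*(6 + 1/(-16 - 5)))² = (-9 - 2*(6 + 1/(-21)))² = (-9 - 2*(6 - 1/21))² = (-9 - 2*125/21)² = (-9 - 250/21)² = (-439/21)² = 192721/441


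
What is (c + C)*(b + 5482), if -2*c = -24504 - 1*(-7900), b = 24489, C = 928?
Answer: 276632330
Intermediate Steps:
c = 8302 (c = -(-24504 - 1*(-7900))/2 = -(-24504 + 7900)/2 = -½*(-16604) = 8302)
(c + C)*(b + 5482) = (8302 + 928)*(24489 + 5482) = 9230*29971 = 276632330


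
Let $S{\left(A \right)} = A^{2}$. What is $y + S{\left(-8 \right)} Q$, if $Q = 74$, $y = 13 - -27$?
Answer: $4776$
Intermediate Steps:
$y = 40$ ($y = 13 + 27 = 40$)
$y + S{\left(-8 \right)} Q = 40 + \left(-8\right)^{2} \cdot 74 = 40 + 64 \cdot 74 = 40 + 4736 = 4776$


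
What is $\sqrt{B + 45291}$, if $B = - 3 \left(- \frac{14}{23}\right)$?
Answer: $\frac{\sqrt{23959905}}{23} \approx 212.82$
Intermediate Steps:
$B = \frac{42}{23}$ ($B = - 3 \left(\left(-14\right) \frac{1}{23}\right) = \left(-3\right) \left(- \frac{14}{23}\right) = \frac{42}{23} \approx 1.8261$)
$\sqrt{B + 45291} = \sqrt{\frac{42}{23} + 45291} = \sqrt{\frac{1041735}{23}} = \frac{\sqrt{23959905}}{23}$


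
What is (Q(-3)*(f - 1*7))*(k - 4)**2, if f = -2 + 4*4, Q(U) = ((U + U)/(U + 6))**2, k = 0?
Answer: 448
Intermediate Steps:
Q(U) = 4*U**2/(6 + U)**2 (Q(U) = ((2*U)/(6 + U))**2 = (2*U/(6 + U))**2 = 4*U**2/(6 + U)**2)
f = 14 (f = -2 + 16 = 14)
(Q(-3)*(f - 1*7))*(k - 4)**2 = ((4*(-3)**2/(6 - 3)**2)*(14 - 1*7))*(0 - 4)**2 = ((4*9/3**2)*(14 - 7))*(-4)**2 = ((4*9*(1/9))*7)*16 = (4*7)*16 = 28*16 = 448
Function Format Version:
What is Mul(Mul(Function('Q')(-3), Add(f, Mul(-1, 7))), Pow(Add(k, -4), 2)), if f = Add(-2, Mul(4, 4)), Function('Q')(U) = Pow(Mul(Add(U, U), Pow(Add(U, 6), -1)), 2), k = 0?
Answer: 448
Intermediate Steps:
Function('Q')(U) = Mul(4, Pow(U, 2), Pow(Add(6, U), -2)) (Function('Q')(U) = Pow(Mul(Mul(2, U), Pow(Add(6, U), -1)), 2) = Pow(Mul(2, U, Pow(Add(6, U), -1)), 2) = Mul(4, Pow(U, 2), Pow(Add(6, U), -2)))
f = 14 (f = Add(-2, 16) = 14)
Mul(Mul(Function('Q')(-3), Add(f, Mul(-1, 7))), Pow(Add(k, -4), 2)) = Mul(Mul(Mul(4, Pow(-3, 2), Pow(Add(6, -3), -2)), Add(14, Mul(-1, 7))), Pow(Add(0, -4), 2)) = Mul(Mul(Mul(4, 9, Pow(3, -2)), Add(14, -7)), Pow(-4, 2)) = Mul(Mul(Mul(4, 9, Rational(1, 9)), 7), 16) = Mul(Mul(4, 7), 16) = Mul(28, 16) = 448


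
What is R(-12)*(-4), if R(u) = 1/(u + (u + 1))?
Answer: 4/23 ≈ 0.17391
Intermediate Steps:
R(u) = 1/(1 + 2*u) (R(u) = 1/(u + (1 + u)) = 1/(1 + 2*u))
R(-12)*(-4) = -4/(1 + 2*(-12)) = -4/(1 - 24) = -4/(-23) = -1/23*(-4) = 4/23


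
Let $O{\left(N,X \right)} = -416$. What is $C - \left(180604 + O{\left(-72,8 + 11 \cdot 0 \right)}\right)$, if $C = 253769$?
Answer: $73581$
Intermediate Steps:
$C - \left(180604 + O{\left(-72,8 + 11 \cdot 0 \right)}\right) = 253769 - \left(180604 - 416\right) = 253769 - 180188 = 73581$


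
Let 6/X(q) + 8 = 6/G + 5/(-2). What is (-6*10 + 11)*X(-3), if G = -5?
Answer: 980/39 ≈ 25.128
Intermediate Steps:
X(q) = -20/39 (X(q) = 6/(-8 + (6/(-5) + 5/(-2))) = 6/(-8 + (6*(-1/5) + 5*(-1/2))) = 6/(-8 + (-6/5 - 5/2)) = 6/(-8 - 37/10) = 6/(-117/10) = 6*(-10/117) = -20/39)
(-6*10 + 11)*X(-3) = (-6*10 + 11)*(-20/39) = (-60 + 11)*(-20/39) = -49*(-20/39) = 980/39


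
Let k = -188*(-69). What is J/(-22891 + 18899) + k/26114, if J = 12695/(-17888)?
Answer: 463323858071/932385955072 ≈ 0.49692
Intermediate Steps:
k = 12972
J = -12695/17888 (J = 12695*(-1/17888) = -12695/17888 ≈ -0.70969)
J/(-22891 + 18899) + k/26114 = -12695/(17888*(-22891 + 18899)) + 12972/26114 = -12695/17888/(-3992) + 12972*(1/26114) = -12695/17888*(-1/3992) + 6486/13057 = 12695/71408896 + 6486/13057 = 463323858071/932385955072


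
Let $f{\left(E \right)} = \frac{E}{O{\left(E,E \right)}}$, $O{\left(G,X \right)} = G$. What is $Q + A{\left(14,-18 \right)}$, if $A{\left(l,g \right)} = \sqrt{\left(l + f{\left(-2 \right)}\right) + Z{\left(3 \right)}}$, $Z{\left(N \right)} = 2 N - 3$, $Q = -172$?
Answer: $-172 + 3 \sqrt{2} \approx -167.76$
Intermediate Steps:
$f{\left(E \right)} = 1$ ($f{\left(E \right)} = \frac{E}{E} = 1$)
$Z{\left(N \right)} = -3 + 2 N$
$A{\left(l,g \right)} = \sqrt{4 + l}$ ($A{\left(l,g \right)} = \sqrt{\left(l + 1\right) + \left(-3 + 2 \cdot 3\right)} = \sqrt{\left(1 + l\right) + \left(-3 + 6\right)} = \sqrt{\left(1 + l\right) + 3} = \sqrt{4 + l}$)
$Q + A{\left(14,-18 \right)} = -172 + \sqrt{4 + 14} = -172 + \sqrt{18} = -172 + 3 \sqrt{2}$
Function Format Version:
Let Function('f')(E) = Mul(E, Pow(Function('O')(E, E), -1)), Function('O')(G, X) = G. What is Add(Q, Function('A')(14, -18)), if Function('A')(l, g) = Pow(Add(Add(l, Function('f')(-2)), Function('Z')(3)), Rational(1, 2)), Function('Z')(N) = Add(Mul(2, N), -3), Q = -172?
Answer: Add(-172, Mul(3, Pow(2, Rational(1, 2)))) ≈ -167.76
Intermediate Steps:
Function('f')(E) = 1 (Function('f')(E) = Mul(E, Pow(E, -1)) = 1)
Function('Z')(N) = Add(-3, Mul(2, N))
Function('A')(l, g) = Pow(Add(4, l), Rational(1, 2)) (Function('A')(l, g) = Pow(Add(Add(l, 1), Add(-3, Mul(2, 3))), Rational(1, 2)) = Pow(Add(Add(1, l), Add(-3, 6)), Rational(1, 2)) = Pow(Add(Add(1, l), 3), Rational(1, 2)) = Pow(Add(4, l), Rational(1, 2)))
Add(Q, Function('A')(14, -18)) = Add(-172, Pow(Add(4, 14), Rational(1, 2))) = Add(-172, Pow(18, Rational(1, 2))) = Add(-172, Mul(3, Pow(2, Rational(1, 2))))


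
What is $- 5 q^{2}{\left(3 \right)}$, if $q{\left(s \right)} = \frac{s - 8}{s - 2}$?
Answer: $-125$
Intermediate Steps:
$q{\left(s \right)} = \frac{-8 + s}{-2 + s}$
$- 5 q^{2}{\left(3 \right)} = - 5 \left(\frac{-8 + 3}{-2 + 3}\right)^{2} = - 5 \left(1^{-1} \left(-5\right)\right)^{2} = - 5 \left(1 \left(-5\right)\right)^{2} = - 5 \left(-5\right)^{2} = \left(-5\right) 25 = -125$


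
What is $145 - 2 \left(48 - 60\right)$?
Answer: $169$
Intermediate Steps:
$145 - 2 \left(48 - 60\right) = 145 - -24 = 145 + 24 = 169$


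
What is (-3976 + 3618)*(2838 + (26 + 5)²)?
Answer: -1360042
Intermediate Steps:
(-3976 + 3618)*(2838 + (26 + 5)²) = -358*(2838 + 31²) = -358*(2838 + 961) = -358*3799 = -1360042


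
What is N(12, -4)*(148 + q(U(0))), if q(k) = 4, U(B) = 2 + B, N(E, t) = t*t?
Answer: 2432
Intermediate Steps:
N(E, t) = t²
N(12, -4)*(148 + q(U(0))) = (-4)²*(148 + 4) = 16*152 = 2432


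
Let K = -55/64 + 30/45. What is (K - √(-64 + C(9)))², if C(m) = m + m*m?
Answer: 959833/36864 + 37*√26/96 ≈ 28.002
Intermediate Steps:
C(m) = m + m²
K = -37/192 (K = -55*1/64 + 30*(1/45) = -55/64 + ⅔ = -37/192 ≈ -0.19271)
(K - √(-64 + C(9)))² = (-37/192 - √(-64 + 9*(1 + 9)))² = (-37/192 - √(-64 + 9*10))² = (-37/192 - √(-64 + 90))² = (-37/192 - √26)²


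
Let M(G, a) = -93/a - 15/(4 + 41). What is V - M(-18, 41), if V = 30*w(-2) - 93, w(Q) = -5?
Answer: -29569/123 ≈ -240.40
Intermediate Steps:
M(G, a) = -⅓ - 93/a (M(G, a) = -93/a - 15/45 = -93/a - 15*1/45 = -93/a - ⅓ = -⅓ - 93/a)
V = -243 (V = 30*(-5) - 93 = -150 - 93 = -243)
V - M(-18, 41) = -243 - (-279 - 1*41)/(3*41) = -243 - (-279 - 41)/(3*41) = -243 - (-320)/(3*41) = -243 - 1*(-320/123) = -243 + 320/123 = -29569/123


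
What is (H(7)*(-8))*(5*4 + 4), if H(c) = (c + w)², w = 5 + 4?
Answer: -49152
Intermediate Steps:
w = 9
H(c) = (9 + c)² (H(c) = (c + 9)² = (9 + c)²)
(H(7)*(-8))*(5*4 + 4) = ((9 + 7)²*(-8))*(5*4 + 4) = (16²*(-8))*(20 + 4) = (256*(-8))*24 = -2048*24 = -49152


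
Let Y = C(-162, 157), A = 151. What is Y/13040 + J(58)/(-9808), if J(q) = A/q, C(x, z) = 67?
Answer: 2259053/463624160 ≈ 0.0048726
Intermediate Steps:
Y = 67
J(q) = 151/q
Y/13040 + J(58)/(-9808) = 67/13040 + (151/58)/(-9808) = 67*(1/13040) + (151*(1/58))*(-1/9808) = 67/13040 + (151/58)*(-1/9808) = 67/13040 - 151/568864 = 2259053/463624160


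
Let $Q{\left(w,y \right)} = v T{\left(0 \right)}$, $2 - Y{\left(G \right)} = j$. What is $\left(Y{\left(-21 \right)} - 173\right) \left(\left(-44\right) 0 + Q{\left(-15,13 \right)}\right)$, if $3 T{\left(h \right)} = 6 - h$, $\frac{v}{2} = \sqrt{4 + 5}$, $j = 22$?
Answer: $-2316$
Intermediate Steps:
$v = 6$ ($v = 2 \sqrt{4 + 5} = 2 \sqrt{9} = 2 \cdot 3 = 6$)
$Y{\left(G \right)} = -20$ ($Y{\left(G \right)} = 2 - 22 = -20$)
$T{\left(h \right)} = 2 - \frac{h}{3}$ ($T{\left(h \right)} = \frac{6 - h}{3} = 2 - \frac{h}{3}$)
$Q{\left(w,y \right)} = 12$ ($Q{\left(w,y \right)} = 6 \left(2 - 0\right) = 6 \left(2 + 0\right) = 6 \cdot 2 = 12$)
$\left(Y{\left(-21 \right)} - 173\right) \left(\left(-44\right) 0 + Q{\left(-15,13 \right)}\right) = \left(-20 - 173\right) \left(\left(-44\right) 0 + 12\right) = - 193 \left(0 + 12\right) = \left(-193\right) 12 = -2316$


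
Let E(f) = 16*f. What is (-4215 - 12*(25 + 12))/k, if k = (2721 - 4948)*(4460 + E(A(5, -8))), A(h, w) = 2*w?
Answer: 4659/9362308 ≈ 0.00049763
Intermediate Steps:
k = -9362308 (k = (2721 - 4948)*(4460 + 16*(2*(-8))) = -2227*(4460 + 16*(-16)) = -2227*(4460 - 256) = -2227*4204 = -9362308)
(-4215 - 12*(25 + 12))/k = (-4215 - 12*(25 + 12))/(-9362308) = (-4215 - 12*37)*(-1/9362308) = (-4215 - 1*444)*(-1/9362308) = (-4215 - 444)*(-1/9362308) = -4659*(-1/9362308) = 4659/9362308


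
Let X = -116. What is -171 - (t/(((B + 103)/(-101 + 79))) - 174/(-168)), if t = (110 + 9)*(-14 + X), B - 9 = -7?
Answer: -286723/84 ≈ -3413.4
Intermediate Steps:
B = 2 (B = 9 - 7 = 2)
t = -15470 (t = (110 + 9)*(-14 - 116) = 119*(-130) = -15470)
-171 - (t/(((B + 103)/(-101 + 79))) - 174/(-168)) = -171 - (-15470*(-101 + 79)/(2 + 103) - 174/(-168)) = -171 - (-15470/(105/(-22)) - 174*(-1/168)) = -171 - (-15470/(105*(-1/22)) + 29/28) = -171 - (-15470/(-105/22) + 29/28) = -171 - (-15470*(-22/105) + 29/28) = -171 - (9724/3 + 29/28) = -171 - 1*272359/84 = -171 - 272359/84 = -286723/84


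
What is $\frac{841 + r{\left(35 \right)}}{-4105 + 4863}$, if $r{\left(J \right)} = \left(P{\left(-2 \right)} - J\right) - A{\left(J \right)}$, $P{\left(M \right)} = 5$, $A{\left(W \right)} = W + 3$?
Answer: $\frac{773}{758} \approx 1.0198$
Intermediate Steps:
$A{\left(W \right)} = 3 + W$
$r{\left(J \right)} = 2 - 2 J$ ($r{\left(J \right)} = \left(5 - J\right) - \left(3 + J\right) = 2 - 2 J$)
$\frac{841 + r{\left(35 \right)}}{-4105 + 4863} = \frac{841 + \left(2 - 70\right)}{-4105 + 4863} = \frac{841 + \left(2 - 70\right)}{758} = \left(841 - 68\right) \frac{1}{758} = 773 \cdot \frac{1}{758} = \frac{773}{758}$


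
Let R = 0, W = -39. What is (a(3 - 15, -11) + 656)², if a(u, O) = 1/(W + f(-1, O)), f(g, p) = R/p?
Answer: 654489889/1521 ≈ 4.3030e+5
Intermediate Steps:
f(g, p) = 0 (f(g, p) = 0/p = 0)
a(u, O) = -1/39 (a(u, O) = 1/(-39 + 0) = 1/(-39) = -1/39)
(a(3 - 15, -11) + 656)² = (-1/39 + 656)² = (25583/39)² = 654489889/1521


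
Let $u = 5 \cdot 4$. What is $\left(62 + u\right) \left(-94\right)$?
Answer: $-7708$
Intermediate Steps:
$u = 20$
$\left(62 + u\right) \left(-94\right) = \left(62 + 20\right) \left(-94\right) = 82 \left(-94\right) = -7708$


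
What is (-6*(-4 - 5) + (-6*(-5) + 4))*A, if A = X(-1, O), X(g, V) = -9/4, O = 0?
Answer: -198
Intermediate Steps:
X(g, V) = -9/4 (X(g, V) = -9*1/4 = -9/4)
A = -9/4 ≈ -2.2500
(-6*(-4 - 5) + (-6*(-5) + 4))*A = (-6*(-4 - 5) + (-6*(-5) + 4))*(-9/4) = (-6*(-9) + (30 + 4))*(-9/4) = (54 + 34)*(-9/4) = 88*(-9/4) = -198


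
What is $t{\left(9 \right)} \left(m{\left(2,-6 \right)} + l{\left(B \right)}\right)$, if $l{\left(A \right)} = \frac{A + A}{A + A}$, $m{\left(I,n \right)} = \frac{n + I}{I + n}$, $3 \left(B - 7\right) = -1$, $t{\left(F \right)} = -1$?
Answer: $-2$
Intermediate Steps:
$B = \frac{20}{3}$ ($B = 7 + \frac{1}{3} \left(-1\right) = 7 - \frac{1}{3} = \frac{20}{3} \approx 6.6667$)
$m{\left(I,n \right)} = 1$ ($m{\left(I,n \right)} = \frac{I + n}{I + n} = 1$)
$l{\left(A \right)} = 1$ ($l{\left(A \right)} = \frac{2 A}{2 A} = 2 A \frac{1}{2 A} = 1$)
$t{\left(9 \right)} \left(m{\left(2,-6 \right)} + l{\left(B \right)}\right) = - (1 + 1) = \left(-1\right) 2 = -2$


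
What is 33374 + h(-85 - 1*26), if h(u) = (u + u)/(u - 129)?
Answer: 1334997/40 ≈ 33375.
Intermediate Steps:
h(u) = 2*u/(-129 + u) (h(u) = (2*u)/(-129 + u) = 2*u/(-129 + u))
33374 + h(-85 - 1*26) = 33374 + 2*(-85 - 1*26)/(-129 + (-85 - 1*26)) = 33374 + 2*(-85 - 26)/(-129 + (-85 - 26)) = 33374 + 2*(-111)/(-129 - 111) = 33374 + 2*(-111)/(-240) = 33374 + 2*(-111)*(-1/240) = 33374 + 37/40 = 1334997/40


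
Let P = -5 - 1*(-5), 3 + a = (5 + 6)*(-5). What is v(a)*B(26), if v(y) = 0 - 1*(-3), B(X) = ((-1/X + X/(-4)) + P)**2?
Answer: 21675/169 ≈ 128.25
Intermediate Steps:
a = -58 (a = -3 + (5 + 6)*(-5) = -3 + 11*(-5) = -3 - 55 = -58)
P = 0 (P = -5 + 5 = 0)
B(X) = (-1/X - X/4)**2 (B(X) = ((-1/X + X/(-4)) + 0)**2 = ((-1/X + X*(-1/4)) + 0)**2 = ((-1/X - X/4) + 0)**2 = (-1/X - X/4)**2)
v(y) = 3 (v(y) = 0 + 3 = 3)
v(a)*B(26) = 3*((1/16)*(4 + 26**2)**2/26**2) = 3*((1/16)*(1/676)*(4 + 676)**2) = 3*((1/16)*(1/676)*680**2) = 3*((1/16)*(1/676)*462400) = 3*(7225/169) = 21675/169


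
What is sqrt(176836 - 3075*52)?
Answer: 2*sqrt(4234) ≈ 130.14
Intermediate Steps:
sqrt(176836 - 3075*52) = sqrt(176836 - 159900) = sqrt(16936) = 2*sqrt(4234)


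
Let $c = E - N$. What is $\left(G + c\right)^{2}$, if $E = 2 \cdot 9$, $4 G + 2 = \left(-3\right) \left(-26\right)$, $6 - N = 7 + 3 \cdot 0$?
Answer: $1444$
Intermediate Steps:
$N = -1$ ($N = 6 - \left(7 + 3 \cdot 0\right) = 6 - \left(7 + 0\right) = 6 - 7 = -1$)
$G = 19$ ($G = - \frac{1}{2} + \frac{\left(-3\right) \left(-26\right)}{4} = - \frac{1}{2} + \frac{1}{4} \cdot 78 = - \frac{1}{2} + \frac{39}{2} = 19$)
$E = 18$
$c = 19$ ($c = 18 - -1 = 18 + 1 = 19$)
$\left(G + c\right)^{2} = \left(19 + 19\right)^{2} = 38^{2} = 1444$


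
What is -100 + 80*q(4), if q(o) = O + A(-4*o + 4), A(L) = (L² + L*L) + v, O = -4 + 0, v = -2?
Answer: 22460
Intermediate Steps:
O = -4
A(L) = -2 + 2*L² (A(L) = (L² + L*L) - 2 = (L² + L²) - 2 = 2*L² - 2 = -2 + 2*L²)
q(o) = -6 + 2*(4 - 4*o)² (q(o) = -4 + (-2 + 2*(-4*o + 4)²) = -4 + (-2 + 2*(4 - 4*o)²) = -6 + 2*(4 - 4*o)²)
-100 + 80*q(4) = -100 + 80*(-6 + 32*(-1 + 4)²) = -100 + 80*(-6 + 32*3²) = -100 + 80*(-6 + 32*9) = -100 + 80*(-6 + 288) = -100 + 80*282 = -100 + 22560 = 22460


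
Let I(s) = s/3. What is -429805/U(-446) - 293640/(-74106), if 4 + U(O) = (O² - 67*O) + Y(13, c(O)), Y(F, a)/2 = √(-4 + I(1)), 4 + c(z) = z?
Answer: 2020934018641435/969801034740276 + 429805*I*√33/78520041676 ≈ 2.0839 + 3.1445e-5*I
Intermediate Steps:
I(s) = s/3 (I(s) = s*(⅓) = s/3)
c(z) = -4 + z
Y(F, a) = 2*I*√33/3 (Y(F, a) = 2*√(-4 + (⅓)*1) = 2*√(-4 + ⅓) = 2*√(-11/3) = 2*(I*√33/3) = 2*I*√33/3)
U(O) = -4 + O² - 67*O + 2*I*√33/3 (U(O) = -4 + ((O² - 67*O) + 2*I*√33/3) = -4 + (O² - 67*O + 2*I*√33/3) = -4 + O² - 67*O + 2*I*√33/3)
-429805/U(-446) - 293640/(-74106) = -429805/(-4 + (-446)² - 67*(-446) + 2*I*√33/3) - 293640/(-74106) = -429805/(-4 + 198916 + 29882 + 2*I*√33/3) - 293640*(-1/74106) = -429805/(228794 + 2*I*√33/3) + 48940/12351 = 48940/12351 - 429805/(228794 + 2*I*√33/3)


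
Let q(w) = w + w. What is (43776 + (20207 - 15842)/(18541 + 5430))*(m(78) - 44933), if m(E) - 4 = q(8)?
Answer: -47129854524093/23971 ≈ -1.9661e+9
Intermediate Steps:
q(w) = 2*w
m(E) = 20 (m(E) = 4 + 2*8 = 4 + 16 = 20)
(43776 + (20207 - 15842)/(18541 + 5430))*(m(78) - 44933) = (43776 + (20207 - 15842)/(18541 + 5430))*(20 - 44933) = (43776 + 4365/23971)*(-44913) = (1049358861/23971)*(-44913) = -47129854524093/23971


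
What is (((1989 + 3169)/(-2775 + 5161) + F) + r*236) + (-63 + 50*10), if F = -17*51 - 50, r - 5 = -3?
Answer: -6965/1193 ≈ -5.8382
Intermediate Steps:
r = 2 (r = 5 - 3 = 2)
F = -917 (F = -867 - 50 = -917)
(((1989 + 3169)/(-2775 + 5161) + F) + r*236) + (-63 + 50*10) = (((1989 + 3169)/(-2775 + 5161) - 917) + 2*236) + (-63 + 50*10) = ((5158/2386 - 917) + 472) + (-63 + 500) = ((5158*(1/2386) - 917) + 472) + 437 = ((2579/1193 - 917) + 472) + 437 = (-1091402/1193 + 472) + 437 = -528306/1193 + 437 = -6965/1193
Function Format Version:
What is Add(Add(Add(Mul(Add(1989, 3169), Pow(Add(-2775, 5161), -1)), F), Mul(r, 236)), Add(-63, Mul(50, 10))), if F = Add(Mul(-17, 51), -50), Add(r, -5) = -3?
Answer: Rational(-6965, 1193) ≈ -5.8382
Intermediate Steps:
r = 2 (r = Add(5, -3) = 2)
F = -917 (F = Add(-867, -50) = -917)
Add(Add(Add(Mul(Add(1989, 3169), Pow(Add(-2775, 5161), -1)), F), Mul(r, 236)), Add(-63, Mul(50, 10))) = Add(Add(Add(Mul(Add(1989, 3169), Pow(Add(-2775, 5161), -1)), -917), Mul(2, 236)), Add(-63, Mul(50, 10))) = Add(Add(Add(Mul(5158, Pow(2386, -1)), -917), 472), Add(-63, 500)) = Add(Add(Add(Mul(5158, Rational(1, 2386)), -917), 472), 437) = Add(Add(Add(Rational(2579, 1193), -917), 472), 437) = Add(Add(Rational(-1091402, 1193), 472), 437) = Add(Rational(-528306, 1193), 437) = Rational(-6965, 1193)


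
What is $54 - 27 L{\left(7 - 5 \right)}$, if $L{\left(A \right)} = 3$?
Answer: $-27$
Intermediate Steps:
$54 - 27 L{\left(7 - 5 \right)} = 54 - 81 = -27$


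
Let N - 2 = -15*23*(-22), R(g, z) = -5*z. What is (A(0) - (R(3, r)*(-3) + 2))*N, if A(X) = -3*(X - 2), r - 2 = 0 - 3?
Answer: 144248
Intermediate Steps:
r = -1 (r = 2 + (0 - 3) = 2 - 3 = -1)
A(X) = 6 - 3*X (A(X) = -3*(-2 + X) = 6 - 3*X)
N = 7592 (N = 2 - 15*23*(-22) = 2 - 345*(-22) = 2 + 7590 = 7592)
(A(0) - (R(3, r)*(-3) + 2))*N = ((6 - 3*0) - (-5*(-1)*(-3) + 2))*7592 = ((6 + 0) - (5*(-3) + 2))*7592 = (6 - (-15 + 2))*7592 = (6 - 1*(-13))*7592 = (6 + 13)*7592 = 19*7592 = 144248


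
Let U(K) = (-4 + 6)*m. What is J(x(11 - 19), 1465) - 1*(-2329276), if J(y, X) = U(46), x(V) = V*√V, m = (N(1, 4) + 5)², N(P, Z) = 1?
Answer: 2329348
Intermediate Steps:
m = 36 (m = (1 + 5)² = 6² = 36)
x(V) = V^(3/2)
U(K) = 72 (U(K) = (-4 + 6)*36 = 2*36 = 72)
J(y, X) = 72
J(x(11 - 19), 1465) - 1*(-2329276) = 72 - 1*(-2329276) = 72 + 2329276 = 2329348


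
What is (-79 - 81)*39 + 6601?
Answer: 361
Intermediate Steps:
(-79 - 81)*39 + 6601 = -160*39 + 6601 = -6240 + 6601 = 361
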